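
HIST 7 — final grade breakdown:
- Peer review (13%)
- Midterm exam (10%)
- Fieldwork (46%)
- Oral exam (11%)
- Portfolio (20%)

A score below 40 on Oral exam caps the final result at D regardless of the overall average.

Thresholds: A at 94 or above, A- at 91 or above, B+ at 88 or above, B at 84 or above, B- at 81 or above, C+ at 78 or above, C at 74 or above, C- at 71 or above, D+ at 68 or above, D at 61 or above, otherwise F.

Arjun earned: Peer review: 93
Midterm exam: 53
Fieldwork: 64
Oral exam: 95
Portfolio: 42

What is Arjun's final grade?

Oral exam score 95 ≥ 40: minimum met.
Weighted total:
  Peer review 93 × 0.13 = 12.09
  Midterm exam 53 × 0.1 = 5.3
  Fieldwork 64 × 0.46 = 29.44
  Oral exam 95 × 0.11 = 10.45
  Portfolio 42 × 0.2 = 8.4
Sum = 65.68
65.68 is ≥ 61 and < 68 → D

D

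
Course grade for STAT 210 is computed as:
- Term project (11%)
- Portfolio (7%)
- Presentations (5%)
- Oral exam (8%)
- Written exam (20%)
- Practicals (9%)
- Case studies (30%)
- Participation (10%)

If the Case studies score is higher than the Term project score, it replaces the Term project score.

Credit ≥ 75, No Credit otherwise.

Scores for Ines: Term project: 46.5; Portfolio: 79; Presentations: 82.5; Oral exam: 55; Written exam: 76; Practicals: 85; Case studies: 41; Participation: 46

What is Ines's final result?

No Credit

Case studies (41) ≤ Term project (46.5), so Term project stays at 46.5.
Weighted total:
  Term project 46.5 × 0.11 = 5.115
  Portfolio 79 × 0.07 = 5.53
  Presentations 82.5 × 0.05 = 4.125
  Oral exam 55 × 0.08 = 4.4
  Written exam 76 × 0.2 = 15.2
  Practicals 85 × 0.09 = 7.65
  Case studies 41 × 0.3 = 12.3
  Participation 46 × 0.1 = 4.6
Sum = 58.92
58.92 < 75 → No Credit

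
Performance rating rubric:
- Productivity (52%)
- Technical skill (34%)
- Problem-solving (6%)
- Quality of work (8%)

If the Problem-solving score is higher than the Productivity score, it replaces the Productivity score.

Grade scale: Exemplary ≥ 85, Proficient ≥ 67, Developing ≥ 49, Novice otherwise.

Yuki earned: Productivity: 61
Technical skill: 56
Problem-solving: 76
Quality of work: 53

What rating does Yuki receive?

Problem-solving (76) > Productivity (61), so Productivity counts as 76.
Weighted total:
  Productivity 76 × 0.52 = 39.52
  Technical skill 56 × 0.34 = 19.04
  Problem-solving 76 × 0.06 = 4.56
  Quality of work 53 × 0.08 = 4.24
Sum = 67.36
67.36 is ≥ 67 and < 85 → Proficient

Proficient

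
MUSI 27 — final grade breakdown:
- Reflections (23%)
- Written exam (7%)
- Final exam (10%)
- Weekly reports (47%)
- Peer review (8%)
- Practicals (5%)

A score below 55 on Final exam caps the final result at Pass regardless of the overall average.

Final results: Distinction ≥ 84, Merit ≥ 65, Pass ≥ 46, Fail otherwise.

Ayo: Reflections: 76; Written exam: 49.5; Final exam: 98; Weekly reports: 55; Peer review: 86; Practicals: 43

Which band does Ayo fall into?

Final exam score 98 ≥ 55: minimum met.
Weighted total:
  Reflections 76 × 0.23 = 17.48
  Written exam 49.5 × 0.07 = 3.465
  Final exam 98 × 0.1 = 9.8
  Weekly reports 55 × 0.47 = 25.85
  Peer review 86 × 0.08 = 6.88
  Practicals 43 × 0.05 = 2.15
Sum = 65.625
65.625 is ≥ 65 and < 84 → Merit

Merit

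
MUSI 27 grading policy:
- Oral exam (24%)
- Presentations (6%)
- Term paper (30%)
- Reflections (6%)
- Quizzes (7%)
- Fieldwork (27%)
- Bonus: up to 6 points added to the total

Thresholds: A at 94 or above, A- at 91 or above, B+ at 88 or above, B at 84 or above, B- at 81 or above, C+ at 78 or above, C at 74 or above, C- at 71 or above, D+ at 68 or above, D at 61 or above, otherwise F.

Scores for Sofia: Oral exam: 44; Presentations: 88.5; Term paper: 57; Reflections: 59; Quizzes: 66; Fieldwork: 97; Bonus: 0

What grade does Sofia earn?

Weighted total:
  Oral exam 44 × 0.24 = 10.56
  Presentations 88.5 × 0.06 = 5.31
  Term paper 57 × 0.3 = 17.1
  Reflections 59 × 0.06 = 3.54
  Quizzes 66 × 0.07 = 4.62
  Fieldwork 97 × 0.27 = 26.19
Sum = 67.32
Bonus: 67.32 + 0 = 67.32
67.32 is ≥ 61 and < 68 → D

D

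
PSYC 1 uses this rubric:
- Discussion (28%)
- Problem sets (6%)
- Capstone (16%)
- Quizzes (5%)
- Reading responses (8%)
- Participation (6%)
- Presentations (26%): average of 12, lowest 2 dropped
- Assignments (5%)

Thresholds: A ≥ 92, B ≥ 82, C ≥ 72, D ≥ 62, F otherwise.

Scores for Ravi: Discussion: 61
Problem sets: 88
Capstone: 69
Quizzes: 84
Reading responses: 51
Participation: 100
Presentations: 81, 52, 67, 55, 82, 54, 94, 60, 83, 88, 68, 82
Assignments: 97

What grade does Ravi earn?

Presentations: drop 52, 54 → average of remaining 10 = 760/10 = 76
Weighted total:
  Discussion 61 × 0.28 = 17.08
  Problem sets 88 × 0.06 = 5.28
  Capstone 69 × 0.16 = 11.04
  Quizzes 84 × 0.05 = 4.2
  Reading responses 51 × 0.08 = 4.08
  Participation 100 × 0.06 = 6
  Presentations 76 × 0.26 = 19.76
  Assignments 97 × 0.05 = 4.85
Sum = 72.29
72.29 is ≥ 72 and < 82 → C

C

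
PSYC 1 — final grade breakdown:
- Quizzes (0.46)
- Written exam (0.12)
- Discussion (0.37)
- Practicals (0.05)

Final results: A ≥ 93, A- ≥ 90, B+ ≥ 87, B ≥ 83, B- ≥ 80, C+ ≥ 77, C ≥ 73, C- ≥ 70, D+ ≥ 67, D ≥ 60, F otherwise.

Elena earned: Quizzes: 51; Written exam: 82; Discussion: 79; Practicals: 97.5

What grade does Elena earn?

D+

Weighted total:
  Quizzes 51 × 0.46 = 23.46
  Written exam 82 × 0.12 = 9.84
  Discussion 79 × 0.37 = 29.23
  Practicals 97.5 × 0.05 = 4.875
Sum = 67.405
67.405 is ≥ 67 and < 70 → D+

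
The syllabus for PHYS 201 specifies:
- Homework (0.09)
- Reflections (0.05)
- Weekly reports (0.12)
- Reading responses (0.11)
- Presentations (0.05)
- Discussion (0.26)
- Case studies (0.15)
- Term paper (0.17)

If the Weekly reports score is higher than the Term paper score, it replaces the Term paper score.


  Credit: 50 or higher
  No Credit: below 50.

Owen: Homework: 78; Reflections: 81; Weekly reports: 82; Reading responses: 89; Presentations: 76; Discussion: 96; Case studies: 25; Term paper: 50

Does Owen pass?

Credit

Weekly reports (82) > Term paper (50), so Term paper counts as 82.
Weighted total:
  Homework 78 × 0.09 = 7.02
  Reflections 81 × 0.05 = 4.05
  Weekly reports 82 × 0.12 = 9.84
  Reading responses 89 × 0.11 = 9.79
  Presentations 76 × 0.05 = 3.8
  Discussion 96 × 0.26 = 24.96
  Case studies 25 × 0.15 = 3.75
  Term paper 82 × 0.17 = 13.94
Sum = 77.15
77.15 ≥ 50 → Credit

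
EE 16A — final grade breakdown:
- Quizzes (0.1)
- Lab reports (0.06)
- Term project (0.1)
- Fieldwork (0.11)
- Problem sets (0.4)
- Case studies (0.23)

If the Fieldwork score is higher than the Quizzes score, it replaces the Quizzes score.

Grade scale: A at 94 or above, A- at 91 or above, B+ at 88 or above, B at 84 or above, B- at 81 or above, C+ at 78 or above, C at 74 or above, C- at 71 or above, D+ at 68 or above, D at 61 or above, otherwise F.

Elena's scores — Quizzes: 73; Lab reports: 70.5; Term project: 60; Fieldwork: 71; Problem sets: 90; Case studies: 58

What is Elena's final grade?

C

Fieldwork (71) ≤ Quizzes (73), so Quizzes stays at 73.
Weighted total:
  Quizzes 73 × 0.1 = 7.3
  Lab reports 70.5 × 0.06 = 4.23
  Term project 60 × 0.1 = 6
  Fieldwork 71 × 0.11 = 7.81
  Problem sets 90 × 0.4 = 36
  Case studies 58 × 0.23 = 13.34
Sum = 74.68
74.68 is ≥ 74 and < 78 → C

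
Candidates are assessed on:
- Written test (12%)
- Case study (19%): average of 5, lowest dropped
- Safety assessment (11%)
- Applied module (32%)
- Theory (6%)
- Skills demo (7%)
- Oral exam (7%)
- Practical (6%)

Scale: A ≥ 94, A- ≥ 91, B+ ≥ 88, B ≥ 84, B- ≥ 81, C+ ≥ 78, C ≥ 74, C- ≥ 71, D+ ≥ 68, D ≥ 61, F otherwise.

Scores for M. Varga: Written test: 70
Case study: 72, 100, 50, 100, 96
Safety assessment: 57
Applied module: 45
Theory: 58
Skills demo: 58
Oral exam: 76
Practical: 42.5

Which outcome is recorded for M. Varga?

Case study: drop 50 → average of remaining 4 = 368/4 = 92
Weighted total:
  Written test 70 × 0.12 = 8.4
  Case study 92 × 0.19 = 17.48
  Safety assessment 57 × 0.11 = 6.27
  Applied module 45 × 0.32 = 14.4
  Theory 58 × 0.06 = 3.48
  Skills demo 58 × 0.07 = 4.06
  Oral exam 76 × 0.07 = 5.32
  Practical 42.5 × 0.06 = 2.55
Sum = 61.96
61.96 is ≥ 61 and < 68 → D

D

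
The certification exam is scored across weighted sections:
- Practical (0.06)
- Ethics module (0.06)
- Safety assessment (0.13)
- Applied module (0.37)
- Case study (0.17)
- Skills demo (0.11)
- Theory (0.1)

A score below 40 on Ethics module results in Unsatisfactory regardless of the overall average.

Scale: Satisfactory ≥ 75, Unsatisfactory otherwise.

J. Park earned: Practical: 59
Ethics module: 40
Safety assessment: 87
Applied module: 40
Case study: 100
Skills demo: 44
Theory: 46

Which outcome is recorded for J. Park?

Unsatisfactory

Ethics module score 40 ≥ 40: minimum met.
Weighted total:
  Practical 59 × 0.06 = 3.54
  Ethics module 40 × 0.06 = 2.4
  Safety assessment 87 × 0.13 = 11.31
  Applied module 40 × 0.37 = 14.8
  Case study 100 × 0.17 = 17
  Skills demo 44 × 0.11 = 4.84
  Theory 46 × 0.1 = 4.6
Sum = 58.49
58.49 < 75 → Unsatisfactory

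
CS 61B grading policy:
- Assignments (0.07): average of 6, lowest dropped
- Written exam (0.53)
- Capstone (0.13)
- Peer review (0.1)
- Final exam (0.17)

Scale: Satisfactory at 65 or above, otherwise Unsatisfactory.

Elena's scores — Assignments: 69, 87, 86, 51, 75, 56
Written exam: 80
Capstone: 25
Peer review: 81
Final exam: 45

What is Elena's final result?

Satisfactory

Assignments: drop 51 → average of remaining 5 = 373/5 = 74.6
Weighted total:
  Assignments 74.6 × 0.07 = 5.222
  Written exam 80 × 0.53 = 42.4
  Capstone 25 × 0.13 = 3.25
  Peer review 81 × 0.1 = 8.1
  Final exam 45 × 0.17 = 7.65
Sum = 66.622
66.622 ≥ 65 → Satisfactory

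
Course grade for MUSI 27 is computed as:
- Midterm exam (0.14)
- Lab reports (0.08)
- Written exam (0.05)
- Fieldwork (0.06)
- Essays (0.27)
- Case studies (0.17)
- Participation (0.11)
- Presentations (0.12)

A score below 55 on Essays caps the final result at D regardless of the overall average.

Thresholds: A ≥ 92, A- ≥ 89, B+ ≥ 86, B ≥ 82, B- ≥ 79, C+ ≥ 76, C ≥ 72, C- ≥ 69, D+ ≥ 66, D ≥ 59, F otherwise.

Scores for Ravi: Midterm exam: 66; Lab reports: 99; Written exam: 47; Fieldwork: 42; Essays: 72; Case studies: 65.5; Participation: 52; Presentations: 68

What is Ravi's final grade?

Essays score 72 ≥ 55: minimum met.
Weighted total:
  Midterm exam 66 × 0.14 = 9.24
  Lab reports 99 × 0.08 = 7.92
  Written exam 47 × 0.05 = 2.35
  Fieldwork 42 × 0.06 = 2.52
  Essays 72 × 0.27 = 19.44
  Case studies 65.5 × 0.17 = 11.135
  Participation 52 × 0.11 = 5.72
  Presentations 68 × 0.12 = 8.16
Sum = 66.485
66.485 is ≥ 66 and < 69 → D+

D+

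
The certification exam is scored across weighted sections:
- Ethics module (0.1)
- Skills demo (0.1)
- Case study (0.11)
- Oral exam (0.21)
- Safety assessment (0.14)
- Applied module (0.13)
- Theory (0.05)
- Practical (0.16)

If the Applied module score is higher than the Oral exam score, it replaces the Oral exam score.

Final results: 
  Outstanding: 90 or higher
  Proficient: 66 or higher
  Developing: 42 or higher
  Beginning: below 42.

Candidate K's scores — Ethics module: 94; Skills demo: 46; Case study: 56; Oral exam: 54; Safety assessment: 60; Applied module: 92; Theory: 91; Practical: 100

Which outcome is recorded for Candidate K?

Applied module (92) > Oral exam (54), so Oral exam counts as 92.
Weighted total:
  Ethics module 94 × 0.1 = 9.4
  Skills demo 46 × 0.1 = 4.6
  Case study 56 × 0.11 = 6.16
  Oral exam 92 × 0.21 = 19.32
  Safety assessment 60 × 0.14 = 8.4
  Applied module 92 × 0.13 = 11.96
  Theory 91 × 0.05 = 4.55
  Practical 100 × 0.16 = 16
Sum = 80.39
80.39 is ≥ 66 and < 90 → Proficient

Proficient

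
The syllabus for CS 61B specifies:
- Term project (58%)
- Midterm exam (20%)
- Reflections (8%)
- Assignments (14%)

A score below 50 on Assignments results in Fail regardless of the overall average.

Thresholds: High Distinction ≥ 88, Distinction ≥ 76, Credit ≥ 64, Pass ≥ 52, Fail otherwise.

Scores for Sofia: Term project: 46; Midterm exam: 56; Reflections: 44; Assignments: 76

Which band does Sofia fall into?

Pass

Assignments score 76 ≥ 50: minimum met.
Weighted total:
  Term project 46 × 0.58 = 26.68
  Midterm exam 56 × 0.2 = 11.2
  Reflections 44 × 0.08 = 3.52
  Assignments 76 × 0.14 = 10.64
Sum = 52.04
52.04 is ≥ 52 and < 64 → Pass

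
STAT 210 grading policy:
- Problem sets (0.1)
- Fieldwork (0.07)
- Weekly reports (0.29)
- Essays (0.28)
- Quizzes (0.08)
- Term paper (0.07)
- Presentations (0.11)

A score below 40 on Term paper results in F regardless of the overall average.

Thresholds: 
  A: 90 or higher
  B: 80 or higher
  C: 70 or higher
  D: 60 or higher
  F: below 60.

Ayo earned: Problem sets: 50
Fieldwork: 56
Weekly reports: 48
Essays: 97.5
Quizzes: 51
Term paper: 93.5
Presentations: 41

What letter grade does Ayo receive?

D

Term paper score 93.5 ≥ 40: minimum met.
Weighted total:
  Problem sets 50 × 0.1 = 5
  Fieldwork 56 × 0.07 = 3.92
  Weekly reports 48 × 0.29 = 13.92
  Essays 97.5 × 0.28 = 27.3
  Quizzes 51 × 0.08 = 4.08
  Term paper 93.5 × 0.07 = 6.545
  Presentations 41 × 0.11 = 4.51
Sum = 65.275
65.275 is ≥ 60 and < 70 → D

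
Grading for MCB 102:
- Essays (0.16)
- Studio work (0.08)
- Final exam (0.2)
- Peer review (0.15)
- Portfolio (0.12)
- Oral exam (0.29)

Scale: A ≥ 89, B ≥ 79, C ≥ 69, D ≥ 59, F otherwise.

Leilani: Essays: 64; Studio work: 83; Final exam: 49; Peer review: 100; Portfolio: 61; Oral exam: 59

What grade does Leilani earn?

D

Weighted total:
  Essays 64 × 0.16 = 10.24
  Studio work 83 × 0.08 = 6.64
  Final exam 49 × 0.2 = 9.8
  Peer review 100 × 0.15 = 15
  Portfolio 61 × 0.12 = 7.32
  Oral exam 59 × 0.29 = 17.11
Sum = 66.11
66.11 is ≥ 59 and < 69 → D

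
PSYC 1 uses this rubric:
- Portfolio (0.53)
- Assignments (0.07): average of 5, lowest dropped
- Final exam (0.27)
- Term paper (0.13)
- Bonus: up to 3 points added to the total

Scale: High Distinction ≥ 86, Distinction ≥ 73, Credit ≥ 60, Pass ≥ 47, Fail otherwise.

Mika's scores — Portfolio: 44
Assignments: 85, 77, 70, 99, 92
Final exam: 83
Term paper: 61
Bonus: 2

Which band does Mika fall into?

Assignments: drop 70 → average of remaining 4 = 353/4 = 88.25
Weighted total:
  Portfolio 44 × 0.53 = 23.32
  Assignments 88.25 × 0.07 = 6.1775
  Final exam 83 × 0.27 = 22.41
  Term paper 61 × 0.13 = 7.93
Sum = 59.8375
Bonus: 59.8375 + 2 = 61.8375
61.8375 is ≥ 60 and < 73 → Credit

Credit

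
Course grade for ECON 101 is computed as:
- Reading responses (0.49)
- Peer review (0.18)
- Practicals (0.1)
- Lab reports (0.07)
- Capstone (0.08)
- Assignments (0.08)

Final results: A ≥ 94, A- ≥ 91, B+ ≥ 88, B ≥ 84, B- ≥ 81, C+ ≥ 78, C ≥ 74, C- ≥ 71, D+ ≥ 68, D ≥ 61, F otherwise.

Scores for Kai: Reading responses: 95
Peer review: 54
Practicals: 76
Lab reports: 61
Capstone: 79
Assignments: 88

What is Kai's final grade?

B-

Weighted total:
  Reading responses 95 × 0.49 = 46.55
  Peer review 54 × 0.18 = 9.72
  Practicals 76 × 0.1 = 7.6
  Lab reports 61 × 0.07 = 4.27
  Capstone 79 × 0.08 = 6.32
  Assignments 88 × 0.08 = 7.04
Sum = 81.5
81.5 is ≥ 81 and < 84 → B-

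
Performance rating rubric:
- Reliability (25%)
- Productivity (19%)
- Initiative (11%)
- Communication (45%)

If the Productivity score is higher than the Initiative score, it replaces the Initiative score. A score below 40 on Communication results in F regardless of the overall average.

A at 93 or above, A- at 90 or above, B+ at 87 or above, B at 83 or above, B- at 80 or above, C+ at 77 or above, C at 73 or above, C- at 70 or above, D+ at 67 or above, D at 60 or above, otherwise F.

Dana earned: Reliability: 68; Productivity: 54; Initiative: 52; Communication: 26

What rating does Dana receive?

Productivity (54) > Initiative (52), so Initiative counts as 54.
Communication score 26 < 40: minimum not met.
Weighted total:
  Reliability 68 × 0.25 = 17
  Productivity 54 × 0.19 = 10.26
  Initiative 54 × 0.11 = 5.94
  Communication 26 × 0.45 = 11.7
Sum = 44.9
Because the Communication minimum was not met, the result is F.

F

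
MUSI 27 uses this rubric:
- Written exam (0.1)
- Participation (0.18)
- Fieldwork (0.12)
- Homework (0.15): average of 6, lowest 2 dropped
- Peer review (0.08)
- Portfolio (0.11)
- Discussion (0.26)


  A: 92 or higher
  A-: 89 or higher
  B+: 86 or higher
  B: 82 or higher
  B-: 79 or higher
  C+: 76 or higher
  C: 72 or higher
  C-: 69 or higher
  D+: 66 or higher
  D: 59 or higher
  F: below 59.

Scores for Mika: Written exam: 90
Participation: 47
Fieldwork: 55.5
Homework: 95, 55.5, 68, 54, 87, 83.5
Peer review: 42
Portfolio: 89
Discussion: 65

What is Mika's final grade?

Homework: drop 54, 55.5 → average of remaining 4 = 333.5/4 = 83.375
Weighted total:
  Written exam 90 × 0.1 = 9
  Participation 47 × 0.18 = 8.46
  Fieldwork 55.5 × 0.12 = 6.66
  Homework 83.375 × 0.15 = 12.50625
  Peer review 42 × 0.08 = 3.36
  Portfolio 89 × 0.11 = 9.79
  Discussion 65 × 0.26 = 16.9
Sum = 66.67625
66.67625 is ≥ 66 and < 69 → D+

D+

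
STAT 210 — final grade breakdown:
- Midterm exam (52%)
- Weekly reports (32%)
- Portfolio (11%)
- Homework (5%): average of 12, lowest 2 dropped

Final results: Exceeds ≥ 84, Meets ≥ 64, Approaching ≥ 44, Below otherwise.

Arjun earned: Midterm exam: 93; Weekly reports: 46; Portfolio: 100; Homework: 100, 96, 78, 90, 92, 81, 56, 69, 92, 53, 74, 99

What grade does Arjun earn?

Meets

Homework: drop 53, 56 → average of remaining 10 = 871/10 = 87.1
Weighted total:
  Midterm exam 93 × 0.52 = 48.36
  Weekly reports 46 × 0.32 = 14.72
  Portfolio 100 × 0.11 = 11
  Homework 87.1 × 0.05 = 4.355
Sum = 78.435
78.435 is ≥ 64 and < 84 → Meets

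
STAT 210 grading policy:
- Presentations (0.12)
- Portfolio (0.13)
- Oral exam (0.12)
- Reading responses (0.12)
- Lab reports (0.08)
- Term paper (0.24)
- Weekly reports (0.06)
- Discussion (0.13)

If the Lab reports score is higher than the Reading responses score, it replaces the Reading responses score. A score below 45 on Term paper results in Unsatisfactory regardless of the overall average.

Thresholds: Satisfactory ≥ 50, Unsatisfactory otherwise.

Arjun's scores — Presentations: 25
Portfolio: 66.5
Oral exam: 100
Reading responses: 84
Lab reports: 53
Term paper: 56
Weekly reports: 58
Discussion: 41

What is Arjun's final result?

Lab reports (53) ≤ Reading responses (84), so Reading responses stays at 84.
Term paper score 56 ≥ 45: minimum met.
Weighted total:
  Presentations 25 × 0.12 = 3
  Portfolio 66.5 × 0.13 = 8.645
  Oral exam 100 × 0.12 = 12
  Reading responses 84 × 0.12 = 10.08
  Lab reports 53 × 0.08 = 4.24
  Term paper 56 × 0.24 = 13.44
  Weekly reports 58 × 0.06 = 3.48
  Discussion 41 × 0.13 = 5.33
Sum = 60.215
60.215 ≥ 50 → Satisfactory

Satisfactory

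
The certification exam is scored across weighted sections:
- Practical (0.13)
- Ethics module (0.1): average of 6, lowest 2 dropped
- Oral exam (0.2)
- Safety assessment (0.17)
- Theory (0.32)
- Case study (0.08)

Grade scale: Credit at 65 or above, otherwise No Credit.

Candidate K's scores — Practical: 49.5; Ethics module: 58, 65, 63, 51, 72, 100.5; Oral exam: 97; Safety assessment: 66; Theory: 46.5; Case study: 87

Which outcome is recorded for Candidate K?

Credit

Ethics module: drop 51, 58 → average of remaining 4 = 300.5/4 = 75.125
Weighted total:
  Practical 49.5 × 0.13 = 6.435
  Ethics module 75.125 × 0.1 = 7.5125
  Oral exam 97 × 0.2 = 19.4
  Safety assessment 66 × 0.17 = 11.22
  Theory 46.5 × 0.32 = 14.88
  Case study 87 × 0.08 = 6.96
Sum = 66.4075
66.4075 ≥ 65 → Credit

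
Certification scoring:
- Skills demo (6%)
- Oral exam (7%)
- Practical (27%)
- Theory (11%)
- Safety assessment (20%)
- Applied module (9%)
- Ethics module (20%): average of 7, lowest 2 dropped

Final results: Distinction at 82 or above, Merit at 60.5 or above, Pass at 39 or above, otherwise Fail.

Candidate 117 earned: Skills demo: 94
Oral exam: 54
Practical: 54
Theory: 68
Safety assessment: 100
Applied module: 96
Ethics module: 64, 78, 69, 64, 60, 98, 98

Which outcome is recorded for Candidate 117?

Merit

Ethics module: drop 60, 64 → average of remaining 5 = 407/5 = 81.4
Weighted total:
  Skills demo 94 × 0.06 = 5.64
  Oral exam 54 × 0.07 = 3.78
  Practical 54 × 0.27 = 14.58
  Theory 68 × 0.11 = 7.48
  Safety assessment 100 × 0.2 = 20
  Applied module 96 × 0.09 = 8.64
  Ethics module 81.4 × 0.2 = 16.28
Sum = 76.4
76.4 is ≥ 60.5 and < 82 → Merit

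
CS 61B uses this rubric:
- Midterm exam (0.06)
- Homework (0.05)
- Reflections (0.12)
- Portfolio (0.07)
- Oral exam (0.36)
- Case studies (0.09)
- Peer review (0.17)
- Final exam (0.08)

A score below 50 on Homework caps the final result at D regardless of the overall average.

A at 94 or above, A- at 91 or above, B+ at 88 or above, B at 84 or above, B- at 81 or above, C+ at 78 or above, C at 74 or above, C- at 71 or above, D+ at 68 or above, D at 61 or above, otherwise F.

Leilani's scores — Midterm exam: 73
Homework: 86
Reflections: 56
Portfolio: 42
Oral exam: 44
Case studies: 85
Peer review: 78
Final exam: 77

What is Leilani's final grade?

Homework score 86 ≥ 50: minimum met.
Weighted total:
  Midterm exam 73 × 0.06 = 4.38
  Homework 86 × 0.05 = 4.3
  Reflections 56 × 0.12 = 6.72
  Portfolio 42 × 0.07 = 2.94
  Oral exam 44 × 0.36 = 15.84
  Case studies 85 × 0.09 = 7.65
  Peer review 78 × 0.17 = 13.26
  Final exam 77 × 0.08 = 6.16
Sum = 61.25
61.25 is ≥ 61 and < 68 → D

D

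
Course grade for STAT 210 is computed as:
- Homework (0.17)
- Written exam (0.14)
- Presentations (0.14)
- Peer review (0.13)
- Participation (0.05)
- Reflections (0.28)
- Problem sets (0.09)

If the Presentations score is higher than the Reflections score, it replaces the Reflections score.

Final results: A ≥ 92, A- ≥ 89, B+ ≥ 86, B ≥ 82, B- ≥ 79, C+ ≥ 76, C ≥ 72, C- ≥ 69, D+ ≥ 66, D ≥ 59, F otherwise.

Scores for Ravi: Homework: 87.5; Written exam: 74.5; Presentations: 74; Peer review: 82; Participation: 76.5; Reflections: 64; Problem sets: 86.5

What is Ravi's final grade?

Presentations (74) > Reflections (64), so Reflections counts as 74.
Weighted total:
  Homework 87.5 × 0.17 = 14.875
  Written exam 74.5 × 0.14 = 10.43
  Presentations 74 × 0.14 = 10.36
  Peer review 82 × 0.13 = 10.66
  Participation 76.5 × 0.05 = 3.825
  Reflections 74 × 0.28 = 20.72
  Problem sets 86.5 × 0.09 = 7.785
Sum = 78.655
78.655 is ≥ 76 and < 79 → C+

C+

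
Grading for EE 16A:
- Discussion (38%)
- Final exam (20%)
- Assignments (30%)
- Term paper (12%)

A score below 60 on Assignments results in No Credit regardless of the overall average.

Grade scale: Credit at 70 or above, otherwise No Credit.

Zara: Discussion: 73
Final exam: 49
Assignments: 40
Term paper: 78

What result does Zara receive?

No Credit

Assignments score 40 < 60: minimum not met.
Weighted total:
  Discussion 73 × 0.38 = 27.74
  Final exam 49 × 0.2 = 9.8
  Assignments 40 × 0.3 = 12
  Term paper 78 × 0.12 = 9.36
Sum = 58.9
Because the Assignments minimum was not met, the result is No Credit.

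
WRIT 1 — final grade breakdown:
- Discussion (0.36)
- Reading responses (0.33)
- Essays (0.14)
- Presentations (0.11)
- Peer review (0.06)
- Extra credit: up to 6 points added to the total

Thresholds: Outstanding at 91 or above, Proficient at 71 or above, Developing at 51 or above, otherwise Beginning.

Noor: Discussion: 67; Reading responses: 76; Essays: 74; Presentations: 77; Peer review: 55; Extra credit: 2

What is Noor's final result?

Proficient

Weighted total:
  Discussion 67 × 0.36 = 24.12
  Reading responses 76 × 0.33 = 25.08
  Essays 74 × 0.14 = 10.36
  Presentations 77 × 0.11 = 8.47
  Peer review 55 × 0.06 = 3.3
Sum = 71.33
Extra credit: 71.33 + 2 = 73.33
73.33 is ≥ 71 and < 91 → Proficient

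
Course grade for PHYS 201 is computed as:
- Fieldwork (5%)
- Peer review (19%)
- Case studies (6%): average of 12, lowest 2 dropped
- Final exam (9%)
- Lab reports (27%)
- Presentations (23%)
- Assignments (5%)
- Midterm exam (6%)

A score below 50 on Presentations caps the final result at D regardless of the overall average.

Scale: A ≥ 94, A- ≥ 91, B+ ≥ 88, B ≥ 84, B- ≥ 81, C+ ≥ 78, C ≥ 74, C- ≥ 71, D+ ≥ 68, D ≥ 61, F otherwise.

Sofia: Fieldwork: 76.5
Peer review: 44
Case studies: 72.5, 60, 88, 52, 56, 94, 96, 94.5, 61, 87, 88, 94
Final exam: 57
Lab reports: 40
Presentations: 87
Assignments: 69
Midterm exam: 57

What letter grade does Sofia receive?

F

Case studies: drop 52, 56 → average of remaining 10 = 835/10 = 83.5
Presentations score 87 ≥ 50: minimum met.
Weighted total:
  Fieldwork 76.5 × 0.05 = 3.825
  Peer review 44 × 0.19 = 8.36
  Case studies 83.5 × 0.06 = 5.01
  Final exam 57 × 0.09 = 5.13
  Lab reports 40 × 0.27 = 10.8
  Presentations 87 × 0.23 = 20.01
  Assignments 69 × 0.05 = 3.45
  Midterm exam 57 × 0.06 = 3.42
Sum = 60.005
60.005 < 61 → F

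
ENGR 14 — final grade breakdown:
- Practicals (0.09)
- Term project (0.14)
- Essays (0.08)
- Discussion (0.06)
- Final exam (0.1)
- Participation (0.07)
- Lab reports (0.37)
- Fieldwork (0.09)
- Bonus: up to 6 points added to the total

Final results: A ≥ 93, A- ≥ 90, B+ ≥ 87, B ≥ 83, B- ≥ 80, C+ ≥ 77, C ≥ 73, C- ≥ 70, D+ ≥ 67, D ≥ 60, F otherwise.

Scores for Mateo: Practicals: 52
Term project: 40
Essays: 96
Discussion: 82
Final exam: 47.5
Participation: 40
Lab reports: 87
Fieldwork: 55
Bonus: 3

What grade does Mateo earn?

C-

Weighted total:
  Practicals 52 × 0.09 = 4.68
  Term project 40 × 0.14 = 5.6
  Essays 96 × 0.08 = 7.68
  Discussion 82 × 0.06 = 4.92
  Final exam 47.5 × 0.1 = 4.75
  Participation 40 × 0.07 = 2.8
  Lab reports 87 × 0.37 = 32.19
  Fieldwork 55 × 0.09 = 4.95
Sum = 67.57
Bonus: 67.57 + 3 = 70.57
70.57 is ≥ 70 and < 73 → C-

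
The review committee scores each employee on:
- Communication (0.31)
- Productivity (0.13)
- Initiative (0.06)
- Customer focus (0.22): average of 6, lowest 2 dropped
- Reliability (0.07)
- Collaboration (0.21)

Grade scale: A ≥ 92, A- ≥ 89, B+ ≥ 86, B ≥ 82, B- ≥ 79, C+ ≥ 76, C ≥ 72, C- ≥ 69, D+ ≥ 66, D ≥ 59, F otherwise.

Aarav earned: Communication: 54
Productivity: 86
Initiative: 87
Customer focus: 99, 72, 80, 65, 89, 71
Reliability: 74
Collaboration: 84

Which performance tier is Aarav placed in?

C

Customer focus: drop 65, 71 → average of remaining 4 = 340/4 = 85
Weighted total:
  Communication 54 × 0.31 = 16.74
  Productivity 86 × 0.13 = 11.18
  Initiative 87 × 0.06 = 5.22
  Customer focus 85 × 0.22 = 18.7
  Reliability 74 × 0.07 = 5.18
  Collaboration 84 × 0.21 = 17.64
Sum = 74.66
74.66 is ≥ 72 and < 76 → C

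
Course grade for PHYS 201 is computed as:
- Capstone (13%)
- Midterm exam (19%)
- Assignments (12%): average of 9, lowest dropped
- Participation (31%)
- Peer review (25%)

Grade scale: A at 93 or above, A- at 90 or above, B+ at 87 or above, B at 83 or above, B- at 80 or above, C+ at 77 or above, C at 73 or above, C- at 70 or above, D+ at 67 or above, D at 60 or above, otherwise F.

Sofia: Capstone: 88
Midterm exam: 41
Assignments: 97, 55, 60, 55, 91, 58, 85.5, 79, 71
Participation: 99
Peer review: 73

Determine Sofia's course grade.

C+

Assignments: drop 55 → average of remaining 8 = 596.5/8 = 74.5625
Weighted total:
  Capstone 88 × 0.13 = 11.44
  Midterm exam 41 × 0.19 = 7.79
  Assignments 74.5625 × 0.12 = 8.9475
  Participation 99 × 0.31 = 30.69
  Peer review 73 × 0.25 = 18.25
Sum = 77.1175
77.1175 is ≥ 77 and < 80 → C+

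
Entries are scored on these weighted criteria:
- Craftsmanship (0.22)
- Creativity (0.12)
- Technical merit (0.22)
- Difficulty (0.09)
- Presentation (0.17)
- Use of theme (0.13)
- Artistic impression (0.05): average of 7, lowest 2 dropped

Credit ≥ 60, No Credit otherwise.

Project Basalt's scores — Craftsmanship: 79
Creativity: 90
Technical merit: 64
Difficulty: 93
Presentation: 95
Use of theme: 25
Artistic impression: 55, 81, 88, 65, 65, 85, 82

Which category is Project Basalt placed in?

Credit

Artistic impression: drop 55, 65 → average of remaining 5 = 401/5 = 80.2
Weighted total:
  Craftsmanship 79 × 0.22 = 17.38
  Creativity 90 × 0.12 = 10.8
  Technical merit 64 × 0.22 = 14.08
  Difficulty 93 × 0.09 = 8.37
  Presentation 95 × 0.17 = 16.15
  Use of theme 25 × 0.13 = 3.25
  Artistic impression 80.2 × 0.05 = 4.01
Sum = 74.04
74.04 ≥ 60 → Credit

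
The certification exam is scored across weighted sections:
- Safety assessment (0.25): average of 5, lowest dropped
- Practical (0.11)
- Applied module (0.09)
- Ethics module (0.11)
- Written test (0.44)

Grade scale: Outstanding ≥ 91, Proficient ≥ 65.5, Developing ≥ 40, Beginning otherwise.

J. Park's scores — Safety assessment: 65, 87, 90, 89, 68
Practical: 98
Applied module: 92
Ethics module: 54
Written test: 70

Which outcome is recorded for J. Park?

Safety assessment: drop 65 → average of remaining 4 = 334/4 = 83.5
Weighted total:
  Safety assessment 83.5 × 0.25 = 20.875
  Practical 98 × 0.11 = 10.78
  Applied module 92 × 0.09 = 8.28
  Ethics module 54 × 0.11 = 5.94
  Written test 70 × 0.44 = 30.8
Sum = 76.675
76.675 is ≥ 65.5 and < 91 → Proficient

Proficient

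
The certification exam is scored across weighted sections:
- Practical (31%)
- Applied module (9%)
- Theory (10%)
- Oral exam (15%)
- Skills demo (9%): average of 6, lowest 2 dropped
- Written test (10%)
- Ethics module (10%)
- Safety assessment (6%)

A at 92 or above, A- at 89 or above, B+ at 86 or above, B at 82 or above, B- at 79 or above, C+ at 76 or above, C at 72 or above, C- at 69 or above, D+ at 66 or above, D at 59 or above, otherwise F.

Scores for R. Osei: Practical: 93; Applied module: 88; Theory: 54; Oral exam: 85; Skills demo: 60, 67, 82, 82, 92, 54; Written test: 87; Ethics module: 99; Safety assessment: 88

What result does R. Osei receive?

Skills demo: drop 54, 60 → average of remaining 4 = 323/4 = 80.75
Weighted total:
  Practical 93 × 0.31 = 28.83
  Applied module 88 × 0.09 = 7.92
  Theory 54 × 0.1 = 5.4
  Oral exam 85 × 0.15 = 12.75
  Skills demo 80.75 × 0.09 = 7.2675
  Written test 87 × 0.1 = 8.7
  Ethics module 99 × 0.1 = 9.9
  Safety assessment 88 × 0.06 = 5.28
Sum = 86.0475
86.0475 is ≥ 86 and < 89 → B+

B+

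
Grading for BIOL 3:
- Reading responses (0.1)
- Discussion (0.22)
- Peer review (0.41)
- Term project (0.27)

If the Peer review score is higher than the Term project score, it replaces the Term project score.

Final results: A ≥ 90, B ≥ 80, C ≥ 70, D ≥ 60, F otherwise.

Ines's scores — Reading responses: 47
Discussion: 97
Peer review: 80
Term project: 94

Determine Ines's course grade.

B

Peer review (80) ≤ Term project (94), so Term project stays at 94.
Weighted total:
  Reading responses 47 × 0.1 = 4.7
  Discussion 97 × 0.22 = 21.34
  Peer review 80 × 0.41 = 32.8
  Term project 94 × 0.27 = 25.38
Sum = 84.22
84.22 is ≥ 80 and < 90 → B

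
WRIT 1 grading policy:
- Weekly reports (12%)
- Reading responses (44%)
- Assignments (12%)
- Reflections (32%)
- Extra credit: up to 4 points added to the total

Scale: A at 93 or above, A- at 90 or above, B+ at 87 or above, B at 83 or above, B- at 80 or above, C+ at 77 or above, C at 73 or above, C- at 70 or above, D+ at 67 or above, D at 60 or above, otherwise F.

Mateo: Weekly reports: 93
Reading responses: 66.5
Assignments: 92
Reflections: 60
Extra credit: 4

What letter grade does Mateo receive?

C

Weighted total:
  Weekly reports 93 × 0.12 = 11.16
  Reading responses 66.5 × 0.44 = 29.26
  Assignments 92 × 0.12 = 11.04
  Reflections 60 × 0.32 = 19.2
Sum = 70.66
Extra credit: 70.66 + 4 = 74.66
74.66 is ≥ 73 and < 77 → C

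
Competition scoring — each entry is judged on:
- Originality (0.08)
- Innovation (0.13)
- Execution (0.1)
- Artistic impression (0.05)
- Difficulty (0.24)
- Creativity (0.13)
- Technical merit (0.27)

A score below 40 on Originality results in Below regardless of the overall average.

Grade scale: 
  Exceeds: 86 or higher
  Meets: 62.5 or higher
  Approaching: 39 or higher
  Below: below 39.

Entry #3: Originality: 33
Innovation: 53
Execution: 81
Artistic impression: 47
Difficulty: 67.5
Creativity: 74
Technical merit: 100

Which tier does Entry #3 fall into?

Below

Originality score 33 < 40: minimum not met.
Weighted total:
  Originality 33 × 0.08 = 2.64
  Innovation 53 × 0.13 = 6.89
  Execution 81 × 0.1 = 8.1
  Artistic impression 47 × 0.05 = 2.35
  Difficulty 67.5 × 0.24 = 16.2
  Creativity 74 × 0.13 = 9.62
  Technical merit 100 × 0.27 = 27
Sum = 72.8
Because the Originality minimum was not met, the result is Below.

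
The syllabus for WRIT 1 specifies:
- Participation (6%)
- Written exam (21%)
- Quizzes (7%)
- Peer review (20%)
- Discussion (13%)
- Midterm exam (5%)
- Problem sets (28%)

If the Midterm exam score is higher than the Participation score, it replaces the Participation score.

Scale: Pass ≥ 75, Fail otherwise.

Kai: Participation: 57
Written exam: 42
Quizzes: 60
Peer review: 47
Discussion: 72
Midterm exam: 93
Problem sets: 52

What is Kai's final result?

Fail

Midterm exam (93) > Participation (57), so Participation counts as 93.
Weighted total:
  Participation 93 × 0.06 = 5.58
  Written exam 42 × 0.21 = 8.82
  Quizzes 60 × 0.07 = 4.2
  Peer review 47 × 0.2 = 9.4
  Discussion 72 × 0.13 = 9.36
  Midterm exam 93 × 0.05 = 4.65
  Problem sets 52 × 0.28 = 14.56
Sum = 56.57
56.57 < 75 → Fail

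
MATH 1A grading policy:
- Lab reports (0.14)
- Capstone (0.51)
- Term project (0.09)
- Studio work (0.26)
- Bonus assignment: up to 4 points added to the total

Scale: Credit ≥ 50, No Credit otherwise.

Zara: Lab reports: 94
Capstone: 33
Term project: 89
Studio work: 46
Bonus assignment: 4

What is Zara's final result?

Credit

Weighted total:
  Lab reports 94 × 0.14 = 13.16
  Capstone 33 × 0.51 = 16.83
  Term project 89 × 0.09 = 8.01
  Studio work 46 × 0.26 = 11.96
Sum = 49.96
Bonus assignment: 49.96 + 4 = 53.96
53.96 ≥ 50 → Credit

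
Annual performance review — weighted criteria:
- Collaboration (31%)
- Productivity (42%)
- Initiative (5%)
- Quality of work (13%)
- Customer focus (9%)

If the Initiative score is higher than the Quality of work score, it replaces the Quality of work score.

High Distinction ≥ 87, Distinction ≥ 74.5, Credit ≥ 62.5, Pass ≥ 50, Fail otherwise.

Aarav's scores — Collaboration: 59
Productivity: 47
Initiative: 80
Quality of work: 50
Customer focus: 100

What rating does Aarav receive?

Initiative (80) > Quality of work (50), so Quality of work counts as 80.
Weighted total:
  Collaboration 59 × 0.31 = 18.29
  Productivity 47 × 0.42 = 19.74
  Initiative 80 × 0.05 = 4
  Quality of work 80 × 0.13 = 10.4
  Customer focus 100 × 0.09 = 9
Sum = 61.43
61.43 is ≥ 50 and < 62.5 → Pass

Pass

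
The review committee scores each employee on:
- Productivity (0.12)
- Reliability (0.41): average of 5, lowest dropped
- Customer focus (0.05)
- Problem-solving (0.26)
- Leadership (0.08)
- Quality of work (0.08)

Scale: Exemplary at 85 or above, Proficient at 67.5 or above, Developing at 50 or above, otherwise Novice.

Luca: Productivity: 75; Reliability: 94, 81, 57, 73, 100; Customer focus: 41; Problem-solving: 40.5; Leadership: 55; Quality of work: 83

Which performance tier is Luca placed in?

Proficient

Reliability: drop 57 → average of remaining 4 = 348/4 = 87
Weighted total:
  Productivity 75 × 0.12 = 9
  Reliability 87 × 0.41 = 35.67
  Customer focus 41 × 0.05 = 2.05
  Problem-solving 40.5 × 0.26 = 10.53
  Leadership 55 × 0.08 = 4.4
  Quality of work 83 × 0.08 = 6.64
Sum = 68.29
68.29 is ≥ 67.5 and < 85 → Proficient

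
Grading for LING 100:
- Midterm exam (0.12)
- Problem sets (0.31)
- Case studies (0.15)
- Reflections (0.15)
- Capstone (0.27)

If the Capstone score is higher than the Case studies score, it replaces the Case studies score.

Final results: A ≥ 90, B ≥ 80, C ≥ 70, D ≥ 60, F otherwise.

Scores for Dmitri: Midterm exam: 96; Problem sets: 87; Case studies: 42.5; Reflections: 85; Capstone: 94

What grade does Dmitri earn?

Capstone (94) > Case studies (42.5), so Case studies counts as 94.
Weighted total:
  Midterm exam 96 × 0.12 = 11.52
  Problem sets 87 × 0.31 = 26.97
  Case studies 94 × 0.15 = 14.1
  Reflections 85 × 0.15 = 12.75
  Capstone 94 × 0.27 = 25.38
Sum = 90.72
90.72 ≥ 90 → A

A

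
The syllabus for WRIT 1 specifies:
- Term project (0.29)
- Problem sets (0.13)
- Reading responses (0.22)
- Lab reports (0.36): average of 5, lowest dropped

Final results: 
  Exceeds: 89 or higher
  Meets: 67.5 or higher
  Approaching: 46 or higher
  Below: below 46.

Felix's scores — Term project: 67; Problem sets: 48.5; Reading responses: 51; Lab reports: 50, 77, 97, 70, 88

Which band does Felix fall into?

Lab reports: drop 50 → average of remaining 4 = 332/4 = 83
Weighted total:
  Term project 67 × 0.29 = 19.43
  Problem sets 48.5 × 0.13 = 6.305
  Reading responses 51 × 0.22 = 11.22
  Lab reports 83 × 0.36 = 29.88
Sum = 66.835
66.835 is ≥ 46 and < 67.5 → Approaching

Approaching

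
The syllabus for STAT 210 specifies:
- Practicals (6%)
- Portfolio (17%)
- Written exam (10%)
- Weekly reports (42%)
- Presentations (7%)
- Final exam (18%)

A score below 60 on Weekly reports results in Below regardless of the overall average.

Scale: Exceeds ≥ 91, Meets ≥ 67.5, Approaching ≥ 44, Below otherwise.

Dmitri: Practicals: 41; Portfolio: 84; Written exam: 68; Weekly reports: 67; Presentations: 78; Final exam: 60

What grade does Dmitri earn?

Weekly reports score 67 ≥ 60: minimum met.
Weighted total:
  Practicals 41 × 0.06 = 2.46
  Portfolio 84 × 0.17 = 14.28
  Written exam 68 × 0.1 = 6.8
  Weekly reports 67 × 0.42 = 28.14
  Presentations 78 × 0.07 = 5.46
  Final exam 60 × 0.18 = 10.8
Sum = 67.94
67.94 is ≥ 67.5 and < 91 → Meets

Meets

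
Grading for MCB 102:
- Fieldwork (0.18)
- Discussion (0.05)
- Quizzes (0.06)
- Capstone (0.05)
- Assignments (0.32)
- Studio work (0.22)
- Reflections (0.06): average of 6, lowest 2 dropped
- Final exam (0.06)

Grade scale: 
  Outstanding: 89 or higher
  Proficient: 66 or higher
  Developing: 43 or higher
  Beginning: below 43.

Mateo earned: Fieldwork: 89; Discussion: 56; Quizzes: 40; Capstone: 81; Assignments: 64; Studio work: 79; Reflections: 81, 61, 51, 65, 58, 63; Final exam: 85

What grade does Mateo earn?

Reflections: drop 51, 58 → average of remaining 4 = 270/4 = 67.5
Weighted total:
  Fieldwork 89 × 0.18 = 16.02
  Discussion 56 × 0.05 = 2.8
  Quizzes 40 × 0.06 = 2.4
  Capstone 81 × 0.05 = 4.05
  Assignments 64 × 0.32 = 20.48
  Studio work 79 × 0.22 = 17.38
  Reflections 67.5 × 0.06 = 4.05
  Final exam 85 × 0.06 = 5.1
Sum = 72.28
72.28 is ≥ 66 and < 89 → Proficient

Proficient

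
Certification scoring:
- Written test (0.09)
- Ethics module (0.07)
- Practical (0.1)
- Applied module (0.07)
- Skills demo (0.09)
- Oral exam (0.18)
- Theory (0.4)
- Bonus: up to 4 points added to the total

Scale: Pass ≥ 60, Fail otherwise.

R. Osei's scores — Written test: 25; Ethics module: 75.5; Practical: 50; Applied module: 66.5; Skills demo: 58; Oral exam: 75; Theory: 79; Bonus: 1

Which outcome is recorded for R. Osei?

Weighted total:
  Written test 25 × 0.09 = 2.25
  Ethics module 75.5 × 0.07 = 5.285
  Practical 50 × 0.1 = 5
  Applied module 66.5 × 0.07 = 4.655
  Skills demo 58 × 0.09 = 5.22
  Oral exam 75 × 0.18 = 13.5
  Theory 79 × 0.4 = 31.6
Sum = 67.51
Bonus: 67.51 + 1 = 68.51
68.51 ≥ 60 → Pass

Pass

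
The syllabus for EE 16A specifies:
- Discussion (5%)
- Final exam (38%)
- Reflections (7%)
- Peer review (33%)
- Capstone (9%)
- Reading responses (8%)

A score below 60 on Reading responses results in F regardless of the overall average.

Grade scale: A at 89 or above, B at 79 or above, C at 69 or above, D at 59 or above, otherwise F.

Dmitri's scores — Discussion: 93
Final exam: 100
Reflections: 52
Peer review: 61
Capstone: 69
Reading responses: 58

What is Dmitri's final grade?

Reading responses score 58 < 60: minimum not met.
Weighted total:
  Discussion 93 × 0.05 = 4.65
  Final exam 100 × 0.38 = 38
  Reflections 52 × 0.07 = 3.64
  Peer review 61 × 0.33 = 20.13
  Capstone 69 × 0.09 = 6.21
  Reading responses 58 × 0.08 = 4.64
Sum = 77.27
Because the Reading responses minimum was not met, the result is F.

F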